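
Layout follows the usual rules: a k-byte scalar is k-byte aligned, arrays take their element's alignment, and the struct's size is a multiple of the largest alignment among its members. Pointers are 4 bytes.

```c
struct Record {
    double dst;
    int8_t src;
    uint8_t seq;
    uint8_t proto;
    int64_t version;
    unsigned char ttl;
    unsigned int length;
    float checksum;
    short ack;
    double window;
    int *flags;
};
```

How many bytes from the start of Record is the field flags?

48

@0: dst [8B, align 8] → 8
@8: src [1B, align 1] → 9
@9: seq [1B, align 1] → 10
@10: proto [1B, align 1] → 11
+5 pad (align 8)
@16: version [8B, align 8] → 24
@24: ttl [1B, align 1] → 25
+3 pad (align 4)
@28: length [4B, align 4] → 32
@32: checksum [4B, align 4] → 36
@36: ack [2B, align 2] → 38
+2 pad (align 8)
@40: window [8B, align 8] → 48
@48: flags [4B, align 4] → 52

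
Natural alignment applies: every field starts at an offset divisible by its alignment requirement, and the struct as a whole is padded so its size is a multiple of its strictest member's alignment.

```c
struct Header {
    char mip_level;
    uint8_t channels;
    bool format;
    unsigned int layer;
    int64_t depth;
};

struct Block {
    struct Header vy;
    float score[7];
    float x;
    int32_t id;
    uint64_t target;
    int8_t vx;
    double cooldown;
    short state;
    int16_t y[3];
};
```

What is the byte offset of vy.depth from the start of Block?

8

Header: 0..1  mip_level  (1B, 1-aligned); 1..2  channels  (1B, 1-aligned); 2..3  format  (1B, 1-aligned); 3..4  -- padding (1B); 4..8  layer  (4B, 4-aligned); 8..16  depth  (8B, 8-aligned); sizeof = 16, alignof = 8
0..16  vy  (16B, 8-aligned)
within Header: depth at 8
0 + 8 = 8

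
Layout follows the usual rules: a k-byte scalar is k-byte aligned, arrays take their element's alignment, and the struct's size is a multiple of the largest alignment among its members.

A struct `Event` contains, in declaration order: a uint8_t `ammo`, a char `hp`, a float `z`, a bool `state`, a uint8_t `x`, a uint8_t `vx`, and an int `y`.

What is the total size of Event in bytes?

16

0..1  ammo  (1B, 1-aligned)
1..2  hp  (1B, 1-aligned)
2..4  -- padding (2B)
4..8  z  (4B, 4-aligned)
8..9  state  (1B, 1-aligned)
9..10  x  (1B, 1-aligned)
10..11  vx  (1B, 1-aligned)
11..12  -- padding (1B)
12..16  y  (4B, 4-aligned)
sizeof = 16, alignof = 4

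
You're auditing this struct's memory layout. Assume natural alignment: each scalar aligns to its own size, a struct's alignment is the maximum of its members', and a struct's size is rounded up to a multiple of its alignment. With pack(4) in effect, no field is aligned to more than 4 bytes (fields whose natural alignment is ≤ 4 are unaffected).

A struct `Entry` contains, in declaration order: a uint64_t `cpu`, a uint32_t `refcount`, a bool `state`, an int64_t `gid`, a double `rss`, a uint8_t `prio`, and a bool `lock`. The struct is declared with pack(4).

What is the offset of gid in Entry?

16

cpu at 0 (size 8, align 4) → ends 8
refcount at 8 (size 4, align 4) → ends 12
state at 12 (size 1, align 1) → ends 13
pad 3 to align 4 for gid
gid at 16 (size 8, align 4) → ends 24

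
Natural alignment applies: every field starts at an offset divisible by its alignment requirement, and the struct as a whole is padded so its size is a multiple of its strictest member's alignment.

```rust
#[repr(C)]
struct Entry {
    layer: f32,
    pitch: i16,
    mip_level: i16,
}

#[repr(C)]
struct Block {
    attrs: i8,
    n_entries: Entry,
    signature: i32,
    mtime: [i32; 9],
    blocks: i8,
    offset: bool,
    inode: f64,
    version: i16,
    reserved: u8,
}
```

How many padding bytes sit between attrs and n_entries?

Entry: @0: layer [4B, align 4] → 4; @4: pitch [2B, align 2] → 6; @6: mip_level [2B, align 2] → 8; size 8, align 4
@0: attrs [1B, align 1] → 1
+3 pad (align 4)
@4: n_entries [8B, align 4] → 12

3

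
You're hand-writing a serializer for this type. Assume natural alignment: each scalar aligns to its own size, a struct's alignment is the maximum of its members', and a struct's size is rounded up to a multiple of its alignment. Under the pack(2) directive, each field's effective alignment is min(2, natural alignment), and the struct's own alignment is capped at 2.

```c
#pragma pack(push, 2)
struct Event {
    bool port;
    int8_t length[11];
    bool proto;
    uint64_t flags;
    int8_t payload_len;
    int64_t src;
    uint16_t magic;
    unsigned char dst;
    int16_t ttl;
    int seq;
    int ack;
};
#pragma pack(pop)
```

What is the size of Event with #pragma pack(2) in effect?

0..1  port  (1B, 1-aligned)
1..12  length  (11B, 1-aligned)
12..13  proto  (1B, 1-aligned)
13..14  -- padding (1B)
14..22  flags  (8B, 2-aligned)
22..23  payload_len  (1B, 1-aligned)
23..24  -- padding (1B)
24..32  src  (8B, 2-aligned)
32..34  magic  (2B, 2-aligned)
34..35  dst  (1B, 1-aligned)
35..36  -- padding (1B)
36..38  ttl  (2B, 2-aligned)
38..42  seq  (4B, 2-aligned)
42..46  ack  (4B, 2-aligned)
sizeof = 46, alignof = 2

46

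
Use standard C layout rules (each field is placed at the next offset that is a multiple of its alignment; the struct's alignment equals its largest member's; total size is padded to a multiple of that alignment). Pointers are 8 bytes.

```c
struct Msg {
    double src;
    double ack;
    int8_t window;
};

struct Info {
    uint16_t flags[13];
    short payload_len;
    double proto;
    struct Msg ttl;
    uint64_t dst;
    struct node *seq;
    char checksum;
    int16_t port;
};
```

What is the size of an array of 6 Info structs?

Msg: @0: src [8B, align 8] → 8; @8: ack [8B, align 8] → 16; @16: window [1B, align 1] → 17; +7 tail pad (align 8); size 24, align 8
@0: flags [26B, align 2] → 26
@26: payload_len [2B, align 2] → 28
+4 pad (align 8)
@32: proto [8B, align 8] → 40
@40: ttl [24B, align 8] → 64
@64: dst [8B, align 8] → 72
@72: seq [8B, align 8] → 80
@80: checksum [1B, align 1] → 81
+1 pad (align 2)
@82: port [2B, align 2] → 84
+4 tail pad (align 8)
size 88, align 8
array of 6: 6 × 88 = 528

528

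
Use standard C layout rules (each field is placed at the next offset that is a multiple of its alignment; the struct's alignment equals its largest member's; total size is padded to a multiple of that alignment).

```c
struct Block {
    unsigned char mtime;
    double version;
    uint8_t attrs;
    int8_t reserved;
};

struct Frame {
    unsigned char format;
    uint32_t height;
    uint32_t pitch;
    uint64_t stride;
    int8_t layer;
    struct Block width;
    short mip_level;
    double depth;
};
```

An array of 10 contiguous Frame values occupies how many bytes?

720

Block: 0..1  mtime  (1B, 1-aligned); 1..8  -- padding (7B); 8..16  version  (8B, 8-aligned); 16..17  attrs  (1B, 1-aligned); 17..18  reserved  (1B, 1-aligned); 18..24  -- tail padding (6B); sizeof = 24, alignof = 8
0..1  format  (1B, 1-aligned)
1..4  -- padding (3B)
4..8  height  (4B, 4-aligned)
8..12  pitch  (4B, 4-aligned)
12..16  -- padding (4B)
16..24  stride  (8B, 8-aligned)
24..25  layer  (1B, 1-aligned)
25..32  -- padding (7B)
32..56  width  (24B, 8-aligned)
56..58  mip_level  (2B, 2-aligned)
58..64  -- padding (6B)
64..72  depth  (8B, 8-aligned)
sizeof = 72, alignof = 8
array of 10: 10 × 72 = 720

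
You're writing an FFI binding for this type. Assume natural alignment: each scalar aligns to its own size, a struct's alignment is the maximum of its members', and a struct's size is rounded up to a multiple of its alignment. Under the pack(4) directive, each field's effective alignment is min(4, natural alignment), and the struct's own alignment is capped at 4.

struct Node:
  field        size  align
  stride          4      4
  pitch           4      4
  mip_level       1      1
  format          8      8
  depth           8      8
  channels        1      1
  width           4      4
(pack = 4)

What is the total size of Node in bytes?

36

0..4  stride  (4B, 4-aligned)
4..8  pitch  (4B, 4-aligned)
8..9  mip_level  (1B, 1-aligned)
9..12  -- padding (3B)
12..20  format  (8B, 4-aligned)
20..28  depth  (8B, 4-aligned)
28..29  channels  (1B, 1-aligned)
29..32  -- padding (3B)
32..36  width  (4B, 4-aligned)
sizeof = 36, alignof = 4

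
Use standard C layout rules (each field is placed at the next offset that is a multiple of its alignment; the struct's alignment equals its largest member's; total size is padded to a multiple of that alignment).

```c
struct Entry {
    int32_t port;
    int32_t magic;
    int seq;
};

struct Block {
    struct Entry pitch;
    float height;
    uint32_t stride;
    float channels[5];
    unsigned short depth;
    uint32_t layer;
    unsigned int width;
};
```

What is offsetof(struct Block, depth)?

40

Entry: 0..4  port  (4B, 4-aligned); 4..8  magic  (4B, 4-aligned); 8..12  seq  (4B, 4-aligned); sizeof = 12, alignof = 4
0..12  pitch  (12B, 4-aligned)
12..16  height  (4B, 4-aligned)
16..20  stride  (4B, 4-aligned)
20..40  channels  (20B, 4-aligned)
40..42  depth  (2B, 2-aligned)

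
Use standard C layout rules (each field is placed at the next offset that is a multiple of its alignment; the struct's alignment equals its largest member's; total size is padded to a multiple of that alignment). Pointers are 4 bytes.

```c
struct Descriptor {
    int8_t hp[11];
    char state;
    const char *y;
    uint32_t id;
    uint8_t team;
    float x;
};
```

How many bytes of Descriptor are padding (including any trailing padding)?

@0: hp [11B, align 1] → 11
@11: state [1B, align 1] → 12
@12: y [4B, align 4] → 16
@16: id [4B, align 4] → 20
@20: team [1B, align 1] → 21
+3 pad (align 4)
@24: x [4B, align 4] → 28
size 28, align 4
data bytes 25, size 28 → padding 3

3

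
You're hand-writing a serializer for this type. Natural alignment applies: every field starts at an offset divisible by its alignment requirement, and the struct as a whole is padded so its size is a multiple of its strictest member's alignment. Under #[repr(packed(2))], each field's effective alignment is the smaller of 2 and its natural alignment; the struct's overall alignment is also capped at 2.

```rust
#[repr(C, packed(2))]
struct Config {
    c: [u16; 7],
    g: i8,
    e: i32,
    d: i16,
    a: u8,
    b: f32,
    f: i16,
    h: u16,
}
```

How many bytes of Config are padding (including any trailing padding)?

@0: c [14B, align 2] → 14
@14: g [1B, align 1] → 15
+1 pad (align 2)
@16: e [4B, align 2] → 20
@20: d [2B, align 2] → 22
@22: a [1B, align 1] → 23
+1 pad (align 2)
@24: b [4B, align 2] → 28
@28: f [2B, align 2] → 30
@30: h [2B, align 2] → 32
size 32, align 2
data bytes 30, size 32 → padding 2

2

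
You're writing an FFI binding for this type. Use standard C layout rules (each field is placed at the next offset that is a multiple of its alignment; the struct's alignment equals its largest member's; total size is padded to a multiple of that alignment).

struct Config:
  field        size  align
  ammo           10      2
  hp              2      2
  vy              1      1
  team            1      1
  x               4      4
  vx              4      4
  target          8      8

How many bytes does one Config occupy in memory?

32

0..10  ammo  (10B, 2-aligned)
10..12  hp  (2B, 2-aligned)
12..13  vy  (1B, 1-aligned)
13..14  team  (1B, 1-aligned)
14..16  -- padding (2B)
16..20  x  (4B, 4-aligned)
20..24  vx  (4B, 4-aligned)
24..32  target  (8B, 8-aligned)
sizeof = 32, alignof = 8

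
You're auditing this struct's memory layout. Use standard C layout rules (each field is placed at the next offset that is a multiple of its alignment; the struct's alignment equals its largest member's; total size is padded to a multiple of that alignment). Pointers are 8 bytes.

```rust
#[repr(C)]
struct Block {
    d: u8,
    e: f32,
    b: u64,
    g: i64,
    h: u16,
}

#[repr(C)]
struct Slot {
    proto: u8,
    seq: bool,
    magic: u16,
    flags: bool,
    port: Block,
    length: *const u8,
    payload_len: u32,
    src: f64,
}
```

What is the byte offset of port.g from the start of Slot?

Block: @0: d [1B, align 1] → 1; +3 pad (align 4); @4: e [4B, align 4] → 8; @8: b [8B, align 8] → 16; @16: g [8B, align 8] → 24; @24: h [2B, align 2] → 26; +6 tail pad (align 8); size 32, align 8
@0: proto [1B, align 1] → 1
@1: seq [1B, align 1] → 2
@2: magic [2B, align 2] → 4
@4: flags [1B, align 1] → 5
+3 pad (align 8)
@8: port [32B, align 8] → 40
within Block: g at 16
8 + 16 = 24

24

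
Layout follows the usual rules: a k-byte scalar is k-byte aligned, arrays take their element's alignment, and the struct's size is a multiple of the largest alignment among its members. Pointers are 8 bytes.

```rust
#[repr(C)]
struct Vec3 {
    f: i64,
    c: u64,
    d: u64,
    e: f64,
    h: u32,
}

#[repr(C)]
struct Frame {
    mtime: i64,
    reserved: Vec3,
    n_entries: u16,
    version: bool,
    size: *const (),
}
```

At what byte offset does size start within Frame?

Vec3: @0: f [8B, align 8] → 8; @8: c [8B, align 8] → 16; @16: d [8B, align 8] → 24; @24: e [8B, align 8] → 32; @32: h [4B, align 4] → 36; +4 tail pad (align 8); size 40, align 8
@0: mtime [8B, align 8] → 8
@8: reserved [40B, align 8] → 48
@48: n_entries [2B, align 2] → 50
@50: version [1B, align 1] → 51
+5 pad (align 8)
@56: size [8B, align 8] → 64

56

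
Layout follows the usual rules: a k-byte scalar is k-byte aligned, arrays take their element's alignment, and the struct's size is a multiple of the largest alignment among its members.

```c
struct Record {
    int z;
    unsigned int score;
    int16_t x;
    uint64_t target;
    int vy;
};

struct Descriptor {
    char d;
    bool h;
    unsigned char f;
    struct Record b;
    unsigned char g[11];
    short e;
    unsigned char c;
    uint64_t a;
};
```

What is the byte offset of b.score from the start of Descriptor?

12

Record: @0: z [4B, align 4] → 4; @4: score [4B, align 4] → 8; @8: x [2B, align 2] → 10; +6 pad (align 8); @16: target [8B, align 8] → 24; @24: vy [4B, align 4] → 28; +4 tail pad (align 8); size 32, align 8
@0: d [1B, align 1] → 1
@1: h [1B, align 1] → 2
@2: f [1B, align 1] → 3
+5 pad (align 8)
@8: b [32B, align 8] → 40
within Record: score at 4
8 + 4 = 12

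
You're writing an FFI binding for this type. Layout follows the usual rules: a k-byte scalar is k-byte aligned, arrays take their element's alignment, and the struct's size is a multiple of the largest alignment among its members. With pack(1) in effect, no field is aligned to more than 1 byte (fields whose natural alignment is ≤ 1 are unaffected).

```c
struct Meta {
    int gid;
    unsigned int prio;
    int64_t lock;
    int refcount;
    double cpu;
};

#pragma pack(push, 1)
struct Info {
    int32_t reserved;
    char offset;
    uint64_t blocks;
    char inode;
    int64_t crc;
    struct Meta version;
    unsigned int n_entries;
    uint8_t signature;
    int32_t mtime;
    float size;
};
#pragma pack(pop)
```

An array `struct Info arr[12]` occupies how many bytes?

804

Meta: 0..4  gid  (4B, 4-aligned); 4..8  prio  (4B, 4-aligned); 8..16  lock  (8B, 8-aligned); 16..20  refcount  (4B, 4-aligned); 20..24  -- padding (4B); 24..32  cpu  (8B, 8-aligned); sizeof = 32, alignof = 8
0..4  reserved  (4B, 1-aligned)
4..5  offset  (1B, 1-aligned)
5..13  blocks  (8B, 1-aligned)
13..14  inode  (1B, 1-aligned)
14..22  crc  (8B, 1-aligned)
22..54  version  (32B, 1-aligned)
54..58  n_entries  (4B, 1-aligned)
58..59  signature  (1B, 1-aligned)
59..63  mtime  (4B, 1-aligned)
63..67  size  (4B, 1-aligned)
sizeof = 67, alignof = 1
array of 12: 12 × 67 = 804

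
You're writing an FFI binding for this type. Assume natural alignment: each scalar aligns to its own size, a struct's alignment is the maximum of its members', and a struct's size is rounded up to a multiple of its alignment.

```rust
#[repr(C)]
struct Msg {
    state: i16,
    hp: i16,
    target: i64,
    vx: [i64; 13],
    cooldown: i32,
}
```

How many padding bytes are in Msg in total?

8

state at 0 (size 2, align 2) → ends 2
hp at 2 (size 2, align 2) → ends 4
pad 4 to align 8 for target
target at 8 (size 8, align 8) → ends 16
vx at 16 (size 104, align 8) → ends 120
cooldown at 120 (size 4, align 4) → ends 124
tail pad 4 to reach multiple of 8
total 128 bytes, alignment 8
data bytes 120, size 128 → padding 8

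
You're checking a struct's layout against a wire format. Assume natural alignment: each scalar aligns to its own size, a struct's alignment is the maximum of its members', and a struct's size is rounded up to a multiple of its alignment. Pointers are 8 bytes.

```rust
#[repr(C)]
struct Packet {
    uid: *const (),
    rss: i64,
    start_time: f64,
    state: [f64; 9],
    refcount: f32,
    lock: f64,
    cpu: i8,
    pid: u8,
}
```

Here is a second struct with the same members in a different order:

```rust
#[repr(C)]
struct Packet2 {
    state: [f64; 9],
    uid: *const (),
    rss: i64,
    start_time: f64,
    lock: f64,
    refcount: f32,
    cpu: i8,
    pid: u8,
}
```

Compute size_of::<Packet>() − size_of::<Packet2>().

@0: uid [8B, align 8] → 8
@8: rss [8B, align 8] → 16
@16: start_time [8B, align 8] → 24
@24: state [72B, align 8] → 96
@96: refcount [4B, align 4] → 100
+4 pad (align 8)
@104: lock [8B, align 8] → 112
@112: cpu [1B, align 1] → 113
@113: pid [1B, align 1] → 114
+6 tail pad (align 8)
size 120, align 8
— Packet2 —
@0: state [72B, align 8] → 72
@72: uid [8B, align 8] → 80
@80: rss [8B, align 8] → 88
@88: start_time [8B, align 8] → 96
@96: lock [8B, align 8] → 104
@104: refcount [4B, align 4] → 108
@108: cpu [1B, align 1] → 109
@109: pid [1B, align 1] → 110
+2 tail pad (align 8)
size 112, align 8
120 − 112 = 8

8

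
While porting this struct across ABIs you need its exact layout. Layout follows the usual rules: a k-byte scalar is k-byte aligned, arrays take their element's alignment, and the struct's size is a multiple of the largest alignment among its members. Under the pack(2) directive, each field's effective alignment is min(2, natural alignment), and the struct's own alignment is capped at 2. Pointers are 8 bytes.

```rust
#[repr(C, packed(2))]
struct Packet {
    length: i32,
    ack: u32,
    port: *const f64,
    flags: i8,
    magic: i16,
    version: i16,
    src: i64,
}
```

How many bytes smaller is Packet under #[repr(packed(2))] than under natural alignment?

natural layout:
  length at 0 (size 4, align 4) → ends 4
  ack at 4 (size 4, align 4) → ends 8
  port at 8 (size 8, align 8) → ends 16
  flags at 16 (size 1, align 1) → ends 17
  pad 1 to align 2 for magic
  magic at 18 (size 2, align 2) → ends 20
  version at 20 (size 2, align 2) → ends 22
  pad 2 to align 8 for src
  src at 24 (size 8, align 8) → ends 32
  total 32 bytes, alignment 8
packed(2) layout:
  length at 0 (size 4, align 2) → ends 4
  ack at 4 (size 4, align 2) → ends 8
  port at 8 (size 8, align 2) → ends 16
  flags at 16 (size 1, align 1) → ends 17
  pad 1 to align 2 for magic
  magic at 18 (size 2, align 2) → ends 20
  version at 20 (size 2, align 2) → ends 22
  src at 22 (size 8, align 2) → ends 30
  total 30 bytes, alignment 2
32 − 30 = 2

2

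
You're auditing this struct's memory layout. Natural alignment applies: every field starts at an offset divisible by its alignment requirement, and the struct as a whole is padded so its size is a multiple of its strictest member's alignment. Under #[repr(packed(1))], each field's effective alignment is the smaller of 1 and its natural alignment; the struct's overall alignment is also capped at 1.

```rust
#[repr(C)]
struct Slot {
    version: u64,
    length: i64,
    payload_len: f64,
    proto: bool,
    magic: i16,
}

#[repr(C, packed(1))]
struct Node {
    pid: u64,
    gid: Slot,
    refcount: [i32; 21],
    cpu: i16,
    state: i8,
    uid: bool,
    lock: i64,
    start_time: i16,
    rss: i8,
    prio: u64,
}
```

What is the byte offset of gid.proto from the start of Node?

Slot: @0: version [8B, align 8] → 8; @8: length [8B, align 8] → 16; @16: payload_len [8B, align 8] → 24; @24: proto [1B, align 1] → 25; +1 pad (align 2); @26: magic [2B, align 2] → 28; +4 tail pad (align 8); size 32, align 8
@0: pid [8B, align 1] → 8
@8: gid [32B, align 1] → 40
within Slot: proto at 24
8 + 24 = 32

32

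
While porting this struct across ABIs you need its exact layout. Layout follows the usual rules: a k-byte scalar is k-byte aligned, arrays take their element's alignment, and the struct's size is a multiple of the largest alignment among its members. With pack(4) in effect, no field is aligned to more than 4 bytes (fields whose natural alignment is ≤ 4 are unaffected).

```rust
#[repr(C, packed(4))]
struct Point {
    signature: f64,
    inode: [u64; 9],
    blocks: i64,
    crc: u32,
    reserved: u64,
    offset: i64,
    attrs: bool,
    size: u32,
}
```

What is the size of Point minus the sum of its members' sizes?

0..8  signature  (8B, 4-aligned)
8..80  inode  (72B, 4-aligned)
80..88  blocks  (8B, 4-aligned)
88..92  crc  (4B, 4-aligned)
92..100  reserved  (8B, 4-aligned)
100..108  offset  (8B, 4-aligned)
108..109  attrs  (1B, 1-aligned)
109..112  -- padding (3B)
112..116  size  (4B, 4-aligned)
sizeof = 116, alignof = 4
data bytes 113, size 116 → padding 3

3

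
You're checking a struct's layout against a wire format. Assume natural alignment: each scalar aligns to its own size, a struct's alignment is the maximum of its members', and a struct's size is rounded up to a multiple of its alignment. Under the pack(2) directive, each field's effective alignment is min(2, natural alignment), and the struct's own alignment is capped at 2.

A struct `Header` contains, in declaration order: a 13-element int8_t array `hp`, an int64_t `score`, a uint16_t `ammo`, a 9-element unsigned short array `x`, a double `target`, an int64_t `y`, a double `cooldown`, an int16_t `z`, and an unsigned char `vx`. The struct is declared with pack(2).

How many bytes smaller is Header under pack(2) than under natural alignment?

10

natural layout:
  0..13  hp  (13B, 1-aligned)
  13..16  -- padding (3B)
  16..24  score  (8B, 8-aligned)
  24..26  ammo  (2B, 2-aligned)
  26..44  x  (18B, 2-aligned)
  44..48  -- padding (4B)
  48..56  target  (8B, 8-aligned)
  56..64  y  (8B, 8-aligned)
  64..72  cooldown  (8B, 8-aligned)
  72..74  z  (2B, 2-aligned)
  74..75  vx  (1B, 1-aligned)
  75..80  -- tail padding (5B)
  sizeof = 80, alignof = 8
packed(2) layout:
  0..13  hp  (13B, 1-aligned)
  13..14  -- padding (1B)
  14..22  score  (8B, 2-aligned)
  22..24  ammo  (2B, 2-aligned)
  24..42  x  (18B, 2-aligned)
  42..50  target  (8B, 2-aligned)
  50..58  y  (8B, 2-aligned)
  58..66  cooldown  (8B, 2-aligned)
  66..68  z  (2B, 2-aligned)
  68..69  vx  (1B, 1-aligned)
  69..70  -- tail padding (1B)
  sizeof = 70, alignof = 2
80 − 70 = 10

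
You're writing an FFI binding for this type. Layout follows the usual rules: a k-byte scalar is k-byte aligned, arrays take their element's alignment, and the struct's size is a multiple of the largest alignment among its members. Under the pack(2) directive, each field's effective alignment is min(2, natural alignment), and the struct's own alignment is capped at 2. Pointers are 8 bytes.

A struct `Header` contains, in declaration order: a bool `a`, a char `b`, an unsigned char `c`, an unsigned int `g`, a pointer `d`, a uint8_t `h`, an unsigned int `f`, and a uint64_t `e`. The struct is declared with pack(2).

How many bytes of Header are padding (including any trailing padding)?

@0: a [1B, align 1] → 1
@1: b [1B, align 1] → 2
@2: c [1B, align 1] → 3
+1 pad (align 2)
@4: g [4B, align 2] → 8
@8: d [8B, align 2] → 16
@16: h [1B, align 1] → 17
+1 pad (align 2)
@18: f [4B, align 2] → 22
@22: e [8B, align 2] → 30
size 30, align 2
data bytes 28, size 30 → padding 2

2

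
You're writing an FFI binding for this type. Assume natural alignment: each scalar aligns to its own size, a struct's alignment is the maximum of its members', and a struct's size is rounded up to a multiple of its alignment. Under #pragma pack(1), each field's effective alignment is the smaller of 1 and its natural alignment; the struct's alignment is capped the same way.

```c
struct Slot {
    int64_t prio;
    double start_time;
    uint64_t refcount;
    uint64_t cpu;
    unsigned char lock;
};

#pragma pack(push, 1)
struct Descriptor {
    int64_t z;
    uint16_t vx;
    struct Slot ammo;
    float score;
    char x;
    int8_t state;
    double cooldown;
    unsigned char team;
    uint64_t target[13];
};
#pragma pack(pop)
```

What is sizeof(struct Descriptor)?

169

Slot: prio at 0 (size 8, align 8) → ends 8; start_time at 8 (size 8, align 8) → ends 16; refcount at 16 (size 8, align 8) → ends 24; cpu at 24 (size 8, align 8) → ends 32; lock at 32 (size 1, align 1) → ends 33; tail pad 7 to reach multiple of 8; total 40 bytes, alignment 8
z at 0 (size 8, align 1) → ends 8
vx at 8 (size 2, align 1) → ends 10
ammo at 10 (size 40, align 1) → ends 50
score at 50 (size 4, align 1) → ends 54
x at 54 (size 1, align 1) → ends 55
state at 55 (size 1, align 1) → ends 56
cooldown at 56 (size 8, align 1) → ends 64
team at 64 (size 1, align 1) → ends 65
target at 65 (size 104, align 1) → ends 169
total 169 bytes, alignment 1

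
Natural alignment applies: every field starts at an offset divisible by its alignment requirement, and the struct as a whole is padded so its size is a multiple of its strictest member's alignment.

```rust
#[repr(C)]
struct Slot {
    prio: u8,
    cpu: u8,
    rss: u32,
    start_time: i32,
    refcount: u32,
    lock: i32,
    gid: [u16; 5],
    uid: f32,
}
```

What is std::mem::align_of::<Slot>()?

4

member alignments: prio=1, cpu=1, rss=4, start_time=4, refcount=4, lock=4, gid=2, uid=4
max = 4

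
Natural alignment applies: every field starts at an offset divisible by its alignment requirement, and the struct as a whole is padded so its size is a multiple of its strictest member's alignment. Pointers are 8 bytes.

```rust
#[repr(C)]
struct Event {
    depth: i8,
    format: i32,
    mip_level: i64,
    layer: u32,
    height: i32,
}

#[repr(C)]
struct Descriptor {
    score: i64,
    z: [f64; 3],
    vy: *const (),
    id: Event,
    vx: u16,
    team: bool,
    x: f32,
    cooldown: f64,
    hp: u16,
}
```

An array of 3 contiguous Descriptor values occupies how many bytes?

Event: @0: depth [1B, align 1] → 1; +3 pad (align 4); @4: format [4B, align 4] → 8; @8: mip_level [8B, align 8] → 16; @16: layer [4B, align 4] → 20; @20: height [4B, align 4] → 24; size 24, align 8
@0: score [8B, align 8] → 8
@8: z [24B, align 8] → 32
@32: vy [8B, align 8] → 40
@40: id [24B, align 8] → 64
@64: vx [2B, align 2] → 66
@66: team [1B, align 1] → 67
+1 pad (align 4)
@68: x [4B, align 4] → 72
@72: cooldown [8B, align 8] → 80
@80: hp [2B, align 2] → 82
+6 tail pad (align 8)
size 88, align 8
array of 3: 3 × 88 = 264

264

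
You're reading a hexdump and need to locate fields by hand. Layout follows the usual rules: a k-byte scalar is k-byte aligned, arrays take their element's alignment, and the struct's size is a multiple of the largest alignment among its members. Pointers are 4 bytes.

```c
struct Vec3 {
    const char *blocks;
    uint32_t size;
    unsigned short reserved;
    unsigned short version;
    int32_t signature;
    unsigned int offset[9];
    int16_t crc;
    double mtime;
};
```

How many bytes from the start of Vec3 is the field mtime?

0..4  blocks  (4B, 4-aligned)
4..8  size  (4B, 4-aligned)
8..10  reserved  (2B, 2-aligned)
10..12  version  (2B, 2-aligned)
12..16  signature  (4B, 4-aligned)
16..52  offset  (36B, 4-aligned)
52..54  crc  (2B, 2-aligned)
54..56  -- padding (2B)
56..64  mtime  (8B, 8-aligned)

56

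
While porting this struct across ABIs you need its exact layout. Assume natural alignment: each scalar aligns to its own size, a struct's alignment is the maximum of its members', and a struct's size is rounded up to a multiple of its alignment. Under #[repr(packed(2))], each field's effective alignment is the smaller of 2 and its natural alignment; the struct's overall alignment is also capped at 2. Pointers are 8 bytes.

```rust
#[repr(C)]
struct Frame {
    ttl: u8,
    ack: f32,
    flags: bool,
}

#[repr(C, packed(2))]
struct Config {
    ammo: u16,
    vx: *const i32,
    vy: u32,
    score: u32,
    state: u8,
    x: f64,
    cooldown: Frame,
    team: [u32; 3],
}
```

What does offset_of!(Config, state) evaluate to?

18

Frame: 0..1  ttl  (1B, 1-aligned); 1..4  -- padding (3B); 4..8  ack  (4B, 4-aligned); 8..9  flags  (1B, 1-aligned); 9..12  -- tail padding (3B); sizeof = 12, alignof = 4
0..2  ammo  (2B, 2-aligned)
2..10  vx  (8B, 2-aligned)
10..14  vy  (4B, 2-aligned)
14..18  score  (4B, 2-aligned)
18..19  state  (1B, 1-aligned)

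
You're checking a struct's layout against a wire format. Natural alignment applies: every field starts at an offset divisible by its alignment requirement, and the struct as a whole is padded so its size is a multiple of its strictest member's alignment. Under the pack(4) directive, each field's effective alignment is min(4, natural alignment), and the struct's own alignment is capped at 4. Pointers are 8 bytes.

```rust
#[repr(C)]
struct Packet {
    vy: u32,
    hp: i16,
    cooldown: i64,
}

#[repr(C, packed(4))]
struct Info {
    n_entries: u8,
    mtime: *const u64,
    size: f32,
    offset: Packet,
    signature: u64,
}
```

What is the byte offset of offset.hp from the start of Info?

20

Packet: 0..4  vy  (4B, 4-aligned); 4..6  hp  (2B, 2-aligned); 6..8  -- padding (2B); 8..16  cooldown  (8B, 8-aligned); sizeof = 16, alignof = 8
0..1  n_entries  (1B, 1-aligned)
1..4  -- padding (3B)
4..12  mtime  (8B, 4-aligned)
12..16  size  (4B, 4-aligned)
16..32  offset  (16B, 4-aligned)
within Packet: hp at 4
16 + 4 = 20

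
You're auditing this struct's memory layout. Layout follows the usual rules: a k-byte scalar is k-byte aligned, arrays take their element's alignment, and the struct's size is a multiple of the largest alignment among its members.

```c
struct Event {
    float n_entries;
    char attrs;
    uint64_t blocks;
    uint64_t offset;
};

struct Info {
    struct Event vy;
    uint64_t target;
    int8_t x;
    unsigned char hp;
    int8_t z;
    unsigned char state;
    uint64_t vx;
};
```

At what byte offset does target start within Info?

Event: n_entries at 0 (size 4, align 4) → ends 4; attrs at 4 (size 1, align 1) → ends 5; pad 3 to align 8 for blocks; blocks at 8 (size 8, align 8) → ends 16; offset at 16 (size 8, align 8) → ends 24; total 24 bytes, alignment 8
vy at 0 (size 24, align 8) → ends 24
target at 24 (size 8, align 8) → ends 32

24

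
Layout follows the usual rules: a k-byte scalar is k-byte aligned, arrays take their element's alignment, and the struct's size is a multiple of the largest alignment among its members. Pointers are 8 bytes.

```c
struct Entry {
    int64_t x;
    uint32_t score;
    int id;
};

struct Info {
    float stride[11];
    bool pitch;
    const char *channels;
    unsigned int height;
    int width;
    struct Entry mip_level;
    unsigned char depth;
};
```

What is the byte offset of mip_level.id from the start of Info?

76

Entry: x at 0 (size 8, align 8) → ends 8; score at 8 (size 4, align 4) → ends 12; id at 12 (size 4, align 4) → ends 16; total 16 bytes, alignment 8
stride at 0 (size 44, align 4) → ends 44
pitch at 44 (size 1, align 1) → ends 45
pad 3 to align 8 for channels
channels at 48 (size 8, align 8) → ends 56
height at 56 (size 4, align 4) → ends 60
width at 60 (size 4, align 4) → ends 64
mip_level at 64 (size 16, align 8) → ends 80
within Entry: id at 12
64 + 12 = 76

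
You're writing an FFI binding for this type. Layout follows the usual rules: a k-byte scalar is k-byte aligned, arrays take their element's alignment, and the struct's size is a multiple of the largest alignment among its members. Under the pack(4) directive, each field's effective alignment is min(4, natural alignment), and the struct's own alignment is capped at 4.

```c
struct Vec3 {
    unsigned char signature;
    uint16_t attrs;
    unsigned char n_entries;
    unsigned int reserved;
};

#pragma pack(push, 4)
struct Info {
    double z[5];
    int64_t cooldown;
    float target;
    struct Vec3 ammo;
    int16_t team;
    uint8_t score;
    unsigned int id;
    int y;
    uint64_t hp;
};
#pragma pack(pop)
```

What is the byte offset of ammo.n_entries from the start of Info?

56

Vec3: 0..1  signature  (1B, 1-aligned); 1..2  -- padding (1B); 2..4  attrs  (2B, 2-aligned); 4..5  n_entries  (1B, 1-aligned); 5..8  -- padding (3B); 8..12  reserved  (4B, 4-aligned); sizeof = 12, alignof = 4
0..40  z  (40B, 4-aligned)
40..48  cooldown  (8B, 4-aligned)
48..52  target  (4B, 4-aligned)
52..64  ammo  (12B, 4-aligned)
within Vec3: n_entries at 4
52 + 4 = 56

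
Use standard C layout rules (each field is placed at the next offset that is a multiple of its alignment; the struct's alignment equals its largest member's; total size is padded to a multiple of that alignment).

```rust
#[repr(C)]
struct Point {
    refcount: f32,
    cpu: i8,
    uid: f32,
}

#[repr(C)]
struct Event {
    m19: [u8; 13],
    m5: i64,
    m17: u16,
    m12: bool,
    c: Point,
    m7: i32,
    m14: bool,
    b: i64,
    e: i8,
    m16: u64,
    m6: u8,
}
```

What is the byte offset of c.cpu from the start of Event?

32

Point: @0: refcount [4B, align 4] → 4; @4: cpu [1B, align 1] → 5; +3 pad (align 4); @8: uid [4B, align 4] → 12; size 12, align 4
@0: m19 [13B, align 1] → 13
+3 pad (align 8)
@16: m5 [8B, align 8] → 24
@24: m17 [2B, align 2] → 26
@26: m12 [1B, align 1] → 27
+1 pad (align 4)
@28: c [12B, align 4] → 40
within Point: cpu at 4
28 + 4 = 32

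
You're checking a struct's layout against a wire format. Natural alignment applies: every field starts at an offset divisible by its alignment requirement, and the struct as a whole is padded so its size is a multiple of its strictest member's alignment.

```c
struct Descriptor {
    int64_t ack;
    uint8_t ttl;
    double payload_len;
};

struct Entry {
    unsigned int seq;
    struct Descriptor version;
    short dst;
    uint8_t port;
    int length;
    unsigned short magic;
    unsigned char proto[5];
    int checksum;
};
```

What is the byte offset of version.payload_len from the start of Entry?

Descriptor: ack at 0 (size 8, align 8) → ends 8; ttl at 8 (size 1, align 1) → ends 9; pad 7 to align 8 for payload_len; payload_len at 16 (size 8, align 8) → ends 24; total 24 bytes, alignment 8
seq at 0 (size 4, align 4) → ends 4
pad 4 to align 8 for version
version at 8 (size 24, align 8) → ends 32
within Descriptor: payload_len at 16
8 + 16 = 24

24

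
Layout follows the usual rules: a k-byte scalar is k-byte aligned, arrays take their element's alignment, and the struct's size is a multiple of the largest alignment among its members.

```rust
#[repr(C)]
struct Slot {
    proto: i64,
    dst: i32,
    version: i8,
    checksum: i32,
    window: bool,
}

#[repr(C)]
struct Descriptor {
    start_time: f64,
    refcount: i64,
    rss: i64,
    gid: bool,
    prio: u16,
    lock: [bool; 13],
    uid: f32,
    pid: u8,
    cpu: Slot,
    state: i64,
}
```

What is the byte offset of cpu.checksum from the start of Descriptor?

Slot: 0..8  proto  (8B, 8-aligned); 8..12  dst  (4B, 4-aligned); 12..13  version  (1B, 1-aligned); 13..16  -- padding (3B); 16..20  checksum  (4B, 4-aligned); 20..21  window  (1B, 1-aligned); 21..24  -- tail padding (3B); sizeof = 24, alignof = 8
0..8  start_time  (8B, 8-aligned)
8..16  refcount  (8B, 8-aligned)
16..24  rss  (8B, 8-aligned)
24..25  gid  (1B, 1-aligned)
25..26  -- padding (1B)
26..28  prio  (2B, 2-aligned)
28..41  lock  (13B, 1-aligned)
41..44  -- padding (3B)
44..48  uid  (4B, 4-aligned)
48..49  pid  (1B, 1-aligned)
49..56  -- padding (7B)
56..80  cpu  (24B, 8-aligned)
within Slot: checksum at 16
56 + 16 = 72

72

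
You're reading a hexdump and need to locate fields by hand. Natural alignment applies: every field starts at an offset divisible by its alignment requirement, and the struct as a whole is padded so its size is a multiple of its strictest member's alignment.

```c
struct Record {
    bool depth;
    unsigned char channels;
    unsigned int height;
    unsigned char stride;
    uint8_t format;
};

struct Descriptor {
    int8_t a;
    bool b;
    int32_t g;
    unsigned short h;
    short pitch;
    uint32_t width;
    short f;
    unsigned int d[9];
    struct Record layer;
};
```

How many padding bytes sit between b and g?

2

Record: 0..1  depth  (1B, 1-aligned); 1..2  channels  (1B, 1-aligned); 2..4  -- padding (2B); 4..8  height  (4B, 4-aligned); 8..9  stride  (1B, 1-aligned); 9..10  format  (1B, 1-aligned); 10..12  -- tail padding (2B); sizeof = 12, alignof = 4
0..1  a  (1B, 1-aligned)
1..2  b  (1B, 1-aligned)
2..4  -- padding (2B)
4..8  g  (4B, 4-aligned)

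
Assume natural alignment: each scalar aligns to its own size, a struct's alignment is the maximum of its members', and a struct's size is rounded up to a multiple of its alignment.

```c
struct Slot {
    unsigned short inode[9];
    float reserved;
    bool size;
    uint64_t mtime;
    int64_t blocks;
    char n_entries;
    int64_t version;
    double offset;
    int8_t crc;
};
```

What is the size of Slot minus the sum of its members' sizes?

inode at 0 (size 18, align 2) → ends 18
pad 2 to align 4 for reserved
reserved at 20 (size 4, align 4) → ends 24
size at 24 (size 1, align 1) → ends 25
pad 7 to align 8 for mtime
mtime at 32 (size 8, align 8) → ends 40
blocks at 40 (size 8, align 8) → ends 48
n_entries at 48 (size 1, align 1) → ends 49
pad 7 to align 8 for version
version at 56 (size 8, align 8) → ends 64
offset at 64 (size 8, align 8) → ends 72
crc at 72 (size 1, align 1) → ends 73
tail pad 7 to reach multiple of 8
total 80 bytes, alignment 8
data bytes 57, size 80 → padding 23

23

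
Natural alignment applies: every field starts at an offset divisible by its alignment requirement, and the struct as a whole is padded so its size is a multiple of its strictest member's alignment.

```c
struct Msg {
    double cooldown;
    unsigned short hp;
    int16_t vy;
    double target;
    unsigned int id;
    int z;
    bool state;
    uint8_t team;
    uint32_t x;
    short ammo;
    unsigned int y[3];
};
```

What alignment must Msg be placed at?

8

member alignments: cooldown=8, hp=2, vy=2, target=8, id=4, z=4, state=1, team=1, x=4, ammo=2, y=4
max = 8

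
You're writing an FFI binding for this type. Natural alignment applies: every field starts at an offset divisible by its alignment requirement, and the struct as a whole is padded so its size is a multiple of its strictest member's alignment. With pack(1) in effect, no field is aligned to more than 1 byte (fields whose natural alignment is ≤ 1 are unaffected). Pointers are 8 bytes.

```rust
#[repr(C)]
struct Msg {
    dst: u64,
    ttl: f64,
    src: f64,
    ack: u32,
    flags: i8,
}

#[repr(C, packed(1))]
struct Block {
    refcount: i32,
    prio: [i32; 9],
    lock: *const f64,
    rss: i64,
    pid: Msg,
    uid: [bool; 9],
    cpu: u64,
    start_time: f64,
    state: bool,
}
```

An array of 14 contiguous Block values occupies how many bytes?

Msg: 0..8  dst  (8B, 8-aligned); 8..16  ttl  (8B, 8-aligned); 16..24  src  (8B, 8-aligned); 24..28  ack  (4B, 4-aligned); 28..29  flags  (1B, 1-aligned); 29..32  -- tail padding (3B); sizeof = 32, alignof = 8
0..4  refcount  (4B, 1-aligned)
4..40  prio  (36B, 1-aligned)
40..48  lock  (8B, 1-aligned)
48..56  rss  (8B, 1-aligned)
56..88  pid  (32B, 1-aligned)
88..97  uid  (9B, 1-aligned)
97..105  cpu  (8B, 1-aligned)
105..113  start_time  (8B, 1-aligned)
113..114  state  (1B, 1-aligned)
sizeof = 114, alignof = 1
array of 14: 14 × 114 = 1596

1596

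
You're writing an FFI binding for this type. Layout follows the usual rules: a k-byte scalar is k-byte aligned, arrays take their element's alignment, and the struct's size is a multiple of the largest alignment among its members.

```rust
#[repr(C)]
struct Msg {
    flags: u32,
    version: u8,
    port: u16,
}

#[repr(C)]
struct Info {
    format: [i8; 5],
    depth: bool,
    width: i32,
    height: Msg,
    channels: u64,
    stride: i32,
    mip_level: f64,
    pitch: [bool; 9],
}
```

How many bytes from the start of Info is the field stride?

Msg: flags at 0 (size 4, align 4) → ends 4; version at 4 (size 1, align 1) → ends 5; pad 1 to align 2 for port; port at 6 (size 2, align 2) → ends 8; total 8 bytes, alignment 4
format at 0 (size 5, align 1) → ends 5
depth at 5 (size 1, align 1) → ends 6
pad 2 to align 4 for width
width at 8 (size 4, align 4) → ends 12
height at 12 (size 8, align 4) → ends 20
pad 4 to align 8 for channels
channels at 24 (size 8, align 8) → ends 32
stride at 32 (size 4, align 4) → ends 36

32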